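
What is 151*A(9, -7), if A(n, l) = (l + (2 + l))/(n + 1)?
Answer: -906/5 ≈ -181.20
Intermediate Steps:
A(n, l) = (2 + 2*l)/(1 + n)
151*A(9, -7) = 151*(2*(1 - 7)/(1 + 9)) = 151*(2*(-6)/10) = 151*(2*(1/10)*(-6)) = 151*(-6/5) = -906/5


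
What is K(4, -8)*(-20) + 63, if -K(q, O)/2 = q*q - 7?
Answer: 423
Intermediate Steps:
K(q, O) = 14 - 2*q**2 (K(q, O) = -2*(q*q - 7) = -2*(q**2 - 7) = -2*(-7 + q**2) = 14 - 2*q**2)
K(4, -8)*(-20) + 63 = (14 - 2*4**2)*(-20) + 63 = (14 - 2*16)*(-20) + 63 = (14 - 32)*(-20) + 63 = -18*(-20) + 63 = 360 + 63 = 423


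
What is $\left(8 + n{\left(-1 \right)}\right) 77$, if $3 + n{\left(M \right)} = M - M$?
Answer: $385$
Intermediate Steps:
$n{\left(M \right)} = -3$ ($n{\left(M \right)} = -3 + \left(M - M\right) = -3 + 0 = -3$)
$\left(8 + n{\left(-1 \right)}\right) 77 = \left(8 - 3\right) 77 = 5 \cdot 77 = 385$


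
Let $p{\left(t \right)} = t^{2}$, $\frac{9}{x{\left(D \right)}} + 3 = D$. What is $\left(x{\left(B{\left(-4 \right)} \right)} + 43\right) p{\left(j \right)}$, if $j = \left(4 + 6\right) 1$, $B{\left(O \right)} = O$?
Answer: $\frac{29200}{7} \approx 4171.4$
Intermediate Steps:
$j = 10$ ($j = 10 \cdot 1 = 10$)
$x{\left(D \right)} = \frac{9}{-3 + D}$
$\left(x{\left(B{\left(-4 \right)} \right)} + 43\right) p{\left(j \right)} = \left(\frac{9}{-3 - 4} + 43\right) 10^{2} = \left(\frac{9}{-7} + 43\right) 100 = \left(9 \left(- \frac{1}{7}\right) + 43\right) 100 = \left(- \frac{9}{7} + 43\right) 100 = \frac{292}{7} \cdot 100 = \frac{29200}{7}$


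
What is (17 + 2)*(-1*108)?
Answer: -2052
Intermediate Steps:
(17 + 2)*(-1*108) = 19*(-108) = -2052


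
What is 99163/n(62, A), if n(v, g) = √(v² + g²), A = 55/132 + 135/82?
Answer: 48788196*√931524241/931524241 ≈ 1598.5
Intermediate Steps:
A = 1015/492 (A = 55*(1/132) + 135*(1/82) = 5/12 + 135/82 = 1015/492 ≈ 2.0630)
n(v, g) = √(g² + v²)
99163/n(62, A) = 99163/(√((1015/492)² + 62²)) = 99163/(√(1030225/242064 + 3844)) = 99163/(√(931524241/242064)) = 99163/((√931524241/492)) = 99163*(492*√931524241/931524241) = 48788196*√931524241/931524241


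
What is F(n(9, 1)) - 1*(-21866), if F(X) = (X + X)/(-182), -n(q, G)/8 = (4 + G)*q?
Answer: 1990166/91 ≈ 21870.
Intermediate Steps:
n(q, G) = -8*q*(4 + G) (n(q, G) = -8*(4 + G)*q = -8*q*(4 + G))
F(X) = -X/91 (F(X) = (2*X)*(-1/182) = -X/91)
F(n(9, 1)) - 1*(-21866) = -(-8)*9*(4 + 1)/91 - 1*(-21866) = -(-8)*9*5/91 + 21866 = -1/91*(-360) + 21866 = 360/91 + 21866 = 1990166/91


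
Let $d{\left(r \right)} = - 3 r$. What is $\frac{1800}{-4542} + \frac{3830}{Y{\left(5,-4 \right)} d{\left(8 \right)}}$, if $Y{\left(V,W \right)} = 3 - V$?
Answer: $\frac{1442455}{18168} \approx 79.395$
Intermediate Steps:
$\frac{1800}{-4542} + \frac{3830}{Y{\left(5,-4 \right)} d{\left(8 \right)}} = \frac{1800}{-4542} + \frac{3830}{\left(3 - 5\right) \left(\left(-3\right) 8\right)} = 1800 \left(- \frac{1}{4542}\right) + \frac{3830}{\left(3 - 5\right) \left(-24\right)} = - \frac{300}{757} + \frac{3830}{\left(-2\right) \left(-24\right)} = - \frac{300}{757} + \frac{3830}{48} = - \frac{300}{757} + 3830 \cdot \frac{1}{48} = - \frac{300}{757} + \frac{1915}{24} = \frac{1442455}{18168}$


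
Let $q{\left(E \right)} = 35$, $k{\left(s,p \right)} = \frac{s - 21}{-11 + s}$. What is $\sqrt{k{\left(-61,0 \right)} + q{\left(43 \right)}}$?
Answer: $\frac{\sqrt{1301}}{6} \approx 6.0116$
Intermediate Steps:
$k{\left(s,p \right)} = \frac{-21 + s}{-11 + s}$
$\sqrt{k{\left(-61,0 \right)} + q{\left(43 \right)}} = \sqrt{\frac{-21 - 61}{-11 - 61} + 35} = \sqrt{\frac{1}{-72} \left(-82\right) + 35} = \sqrt{\left(- \frac{1}{72}\right) \left(-82\right) + 35} = \sqrt{\frac{41}{36} + 35} = \sqrt{\frac{1301}{36}} = \frac{\sqrt{1301}}{6}$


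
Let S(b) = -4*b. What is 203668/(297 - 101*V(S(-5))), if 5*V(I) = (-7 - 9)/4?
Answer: 1018340/1889 ≈ 539.09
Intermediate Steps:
V(I) = -4/5 (V(I) = ((-7 - 9)/4)/5 = (-16*1/4)/5 = (1/5)*(-4) = -4/5)
203668/(297 - 101*V(S(-5))) = 203668/(297 - 101*(-4/5)) = 203668/(297 + 404/5) = 203668/(1889/5) = 203668*(5/1889) = 1018340/1889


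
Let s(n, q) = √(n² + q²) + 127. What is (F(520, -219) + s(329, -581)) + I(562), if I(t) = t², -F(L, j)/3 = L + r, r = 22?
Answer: 314345 + 7*√9098 ≈ 3.1501e+5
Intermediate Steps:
F(L, j) = -66 - 3*L (F(L, j) = -3*(L + 22) = -3*(22 + L) = -66 - 3*L)
s(n, q) = 127 + √(n² + q²)
(F(520, -219) + s(329, -581)) + I(562) = ((-66 - 3*520) + (127 + √(329² + (-581)²))) + 562² = ((-66 - 1560) + (127 + √(108241 + 337561))) + 315844 = (-1626 + (127 + √445802)) + 315844 = (-1626 + (127 + 7*√9098)) + 315844 = (-1499 + 7*√9098) + 315844 = 314345 + 7*√9098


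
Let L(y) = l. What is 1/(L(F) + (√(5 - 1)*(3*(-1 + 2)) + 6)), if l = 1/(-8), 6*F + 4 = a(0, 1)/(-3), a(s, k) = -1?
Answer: 8/95 ≈ 0.084211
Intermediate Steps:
F = -11/18 (F = -⅔ + (-1/(-3))/6 = -⅔ + (-1*(-⅓))/6 = -⅔ + (⅙)*(⅓) = -⅔ + 1/18 = -11/18 ≈ -0.61111)
l = -⅛ ≈ -0.12500
L(y) = -⅛
1/(L(F) + (√(5 - 1)*(3*(-1 + 2)) + 6)) = 1/(-⅛ + (√(5 - 1)*(3*(-1 + 2)) + 6)) = 1/(-⅛ + (√4*(3*1) + 6)) = 1/(-⅛ + (2*3 + 6)) = 1/(-⅛ + (6 + 6)) = 1/(-⅛ + 12) = 1/(95/8) = 8/95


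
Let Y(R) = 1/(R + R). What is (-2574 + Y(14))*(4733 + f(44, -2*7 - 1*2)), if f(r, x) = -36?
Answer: -48359641/4 ≈ -1.2090e+7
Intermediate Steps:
Y(R) = 1/(2*R)
(-2574 + Y(14))*(4733 + f(44, -2*7 - 1*2)) = (-2574 + (½)/14)*(4733 - 36) = (-2574 + (½)*(1/14))*4697 = (-2574 + 1/28)*4697 = -72071/28*4697 = -48359641/4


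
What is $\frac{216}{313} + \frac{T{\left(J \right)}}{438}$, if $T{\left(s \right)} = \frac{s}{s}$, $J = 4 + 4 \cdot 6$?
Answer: $\frac{94921}{137094} \approx 0.69238$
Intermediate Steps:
$J = 28$ ($J = 4 + 24 = 28$)
$T{\left(s \right)} = 1$
$\frac{216}{313} + \frac{T{\left(J \right)}}{438} = \frac{216}{313} + 1 \cdot \frac{1}{438} = 216 \cdot \frac{1}{313} + 1 \cdot \frac{1}{438} = \frac{216}{313} + \frac{1}{438} = \frac{94921}{137094}$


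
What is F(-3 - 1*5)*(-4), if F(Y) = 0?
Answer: 0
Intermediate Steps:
F(-3 - 1*5)*(-4) = 0*(-4) = 0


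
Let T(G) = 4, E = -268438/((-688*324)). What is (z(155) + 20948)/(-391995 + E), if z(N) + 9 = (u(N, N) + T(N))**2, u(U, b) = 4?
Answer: -2340910368/43690060501 ≈ -0.053580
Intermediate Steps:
E = 134219/111456 (E = -268438/(-222912) = -268438*(-1/222912) = 134219/111456 ≈ 1.2042)
z(N) = 55 (z(N) = -9 + (4 + 4)**2 = -9 + 8**2 = -9 + 64 = 55)
(z(155) + 20948)/(-391995 + E) = (55 + 20948)/(-391995 + 134219/111456) = 21003/(-43690060501/111456) = 21003*(-111456/43690060501) = -2340910368/43690060501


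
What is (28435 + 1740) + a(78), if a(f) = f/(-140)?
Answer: 2112211/70 ≈ 30174.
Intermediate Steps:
a(f) = -f/140 (a(f) = f*(-1/140) = -f/140)
(28435 + 1740) + a(78) = (28435 + 1740) - 1/140*78 = 30175 - 39/70 = 2112211/70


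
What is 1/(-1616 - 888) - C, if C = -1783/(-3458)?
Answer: -2234045/4329416 ≈ -0.51602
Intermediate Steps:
C = 1783/3458 (C = -1783*(-1/3458) = 1783/3458 ≈ 0.51562)
1/(-1616 - 888) - C = 1/(-1616 - 888) - 1*1783/3458 = 1/(-2504) - 1783/3458 = -1/2504 - 1783/3458 = -2234045/4329416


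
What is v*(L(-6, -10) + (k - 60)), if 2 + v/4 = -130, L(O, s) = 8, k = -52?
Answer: 54912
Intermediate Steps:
v = -528 (v = -8 + 4*(-130) = -8 - 520 = -528)
v*(L(-6, -10) + (k - 60)) = -528*(8 + (-52 - 60)) = -528*(8 - 112) = -528*(-104) = 54912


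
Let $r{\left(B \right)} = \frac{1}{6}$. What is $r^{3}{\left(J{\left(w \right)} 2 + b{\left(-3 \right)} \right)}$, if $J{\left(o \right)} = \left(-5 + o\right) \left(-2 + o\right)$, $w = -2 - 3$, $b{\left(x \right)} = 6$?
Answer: $\frac{1}{216} \approx 0.0046296$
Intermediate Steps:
$w = -5$
$r{\left(B \right)} = \frac{1}{6}$
$r^{3}{\left(J{\left(w \right)} 2 + b{\left(-3 \right)} \right)} = \left(\frac{1}{6}\right)^{3} = \frac{1}{216}$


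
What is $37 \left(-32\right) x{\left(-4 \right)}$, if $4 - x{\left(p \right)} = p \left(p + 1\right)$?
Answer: $9472$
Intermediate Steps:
$x{\left(p \right)} = 4 - p \left(1 + p\right)$ ($x{\left(p \right)} = 4 - p \left(p + 1\right) = 4 - p \left(1 + p\right)$)
$37 \left(-32\right) x{\left(-4 \right)} = 37 \left(-32\right) \left(4 - -4 - \left(-4\right)^{2}\right) = - 1184 \left(4 + 4 - 16\right) = \left(-1184\right) \left(-8\right) = 9472$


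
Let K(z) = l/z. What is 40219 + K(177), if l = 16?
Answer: 7118779/177 ≈ 40219.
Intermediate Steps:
K(z) = 16/z
40219 + K(177) = 40219 + 16/177 = 7118779/177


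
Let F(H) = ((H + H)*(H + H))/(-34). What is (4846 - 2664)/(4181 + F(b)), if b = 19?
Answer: 37094/70355 ≈ 0.52724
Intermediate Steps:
F(H) = -2*H²/17 (F(H) = ((2*H)*(2*H))*(-1/34) = (4*H²)*(-1/34) = -2*H²/17)
(4846 - 2664)/(4181 + F(b)) = (4846 - 2664)/(4181 - 2/17*19²) = 2182/(4181 - 2/17*361) = 2182/(4181 - 722/17) = 2182/(70355/17) = 2182*(17/70355) = 37094/70355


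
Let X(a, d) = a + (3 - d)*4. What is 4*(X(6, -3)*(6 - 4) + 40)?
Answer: 400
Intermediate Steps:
X(a, d) = 12 + a - 4*d (X(a, d) = a + (12 - 4*d) = 12 + a - 4*d)
4*(X(6, -3)*(6 - 4) + 40) = 4*((12 + 6 - 4*(-3))*(6 - 4) + 40) = 4*((12 + 6 + 12)*2 + 40) = 4*(30*2 + 40) = 4*(60 + 40) = 4*100 = 400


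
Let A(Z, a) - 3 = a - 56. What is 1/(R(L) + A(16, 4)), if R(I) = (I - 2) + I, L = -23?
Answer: -1/97 ≈ -0.010309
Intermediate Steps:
A(Z, a) = -53 + a (A(Z, a) = 3 + (a - 56) = 3 + (-56 + a) = -53 + a)
R(I) = -2 + 2*I (R(I) = (-2 + I) + I = -2 + 2*I)
1/(R(L) + A(16, 4)) = 1/((-2 + 2*(-23)) + (-53 + 4)) = 1/((-2 - 46) - 49) = 1/(-48 - 49) = 1/(-97) = -1/97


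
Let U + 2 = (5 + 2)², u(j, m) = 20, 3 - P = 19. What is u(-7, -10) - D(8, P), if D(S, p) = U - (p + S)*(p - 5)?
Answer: 141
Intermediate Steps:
P = -16 (P = 3 - 1*19 = 3 - 19 = -16)
U = 47 (U = -2 + (5 + 2)² = -2 + 7² = -2 + 49 = 47)
D(S, p) = 47 - (-5 + p)*(S + p) (D(S, p) = 47 - (p + S)*(p - 5) = 47 - (S + p)*(-5 + p) = 47 - (-5 + p)*(S + p))
u(-7, -10) - D(8, P) = 20 - (47 - 1*(-16)² + 5*8 + 5*(-16) - 1*8*(-16)) = 20 - (47 - 1*256 + 40 - 80 + 128) = 20 - (47 - 256 + 40 - 80 + 128) = 20 - 1*(-121) = 20 + 121 = 141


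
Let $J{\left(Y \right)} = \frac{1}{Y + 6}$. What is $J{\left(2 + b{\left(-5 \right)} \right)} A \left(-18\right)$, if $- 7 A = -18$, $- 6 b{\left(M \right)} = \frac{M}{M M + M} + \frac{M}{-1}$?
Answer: $- \frac{7776}{1211} \approx -6.4211$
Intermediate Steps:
$b{\left(M \right)} = \frac{M}{6} - \frac{M}{6 \left(M + M^{2}\right)}$ ($b{\left(M \right)} = - \frac{\frac{M}{M M + M} + \frac{M}{-1}}{6} = - \frac{\frac{M}{M^{2} + M} + M \left(-1\right)}{6} = - \frac{\frac{M}{M + M^{2}} - M}{6} = - \frac{- M + \frac{M}{M + M^{2}}}{6} = \frac{M}{6} - \frac{M}{6 \left(M + M^{2}\right)}$)
$A = \frac{18}{7}$ ($A = \left(- \frac{1}{7}\right) \left(-18\right) = \frac{18}{7} \approx 2.5714$)
$J{\left(Y \right)} = \frac{1}{6 + Y}$
$J{\left(2 + b{\left(-5 \right)} \right)} A \left(-18\right) = \frac{1}{6 + \left(2 + \frac{-1 - 5 + \left(-5\right)^{2}}{6 \left(1 - 5\right)}\right)} \frac{18}{7} \left(-18\right) = \frac{1}{6 + \left(2 + \frac{-1 - 5 + 25}{6 \left(-4\right)}\right)} \frac{18}{7} \left(-18\right) = \frac{1}{6 + \left(2 + \frac{1}{6} \left(- \frac{1}{4}\right) 19\right)} \frac{18}{7} \left(-18\right) = \frac{1}{6 + \left(2 - \frac{19}{24}\right)} \frac{18}{7} \left(-18\right) = \frac{1}{6 + \frac{29}{24}} \cdot \frac{18}{7} \left(-18\right) = \frac{1}{\frac{173}{24}} \cdot \frac{18}{7} \left(-18\right) = \frac{24}{173} \cdot \frac{18}{7} \left(-18\right) = \frac{432}{1211} \left(-18\right) = - \frac{7776}{1211}$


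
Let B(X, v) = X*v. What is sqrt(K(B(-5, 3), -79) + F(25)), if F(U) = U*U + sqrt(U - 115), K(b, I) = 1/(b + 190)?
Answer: sqrt(765632 + 3675*I*sqrt(10))/35 ≈ 25.001 + 0.18973*I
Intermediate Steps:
K(b, I) = 1/(190 + b)
F(U) = U**2 + sqrt(-115 + U)
sqrt(K(B(-5, 3), -79) + F(25)) = sqrt(1/(190 - 5*3) + (25**2 + sqrt(-115 + 25))) = sqrt(1/(190 - 15) + (625 + sqrt(-90))) = sqrt(1/175 + (625 + 3*I*sqrt(10))) = sqrt(109376/175 + 3*I*sqrt(10))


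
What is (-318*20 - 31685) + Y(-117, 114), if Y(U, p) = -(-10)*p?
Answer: -36905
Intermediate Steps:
Y(U, p) = 10*p
(-318*20 - 31685) + Y(-117, 114) = (-318*20 - 31685) + 10*114 = (-6360 - 31685) + 1140 = -38045 + 1140 = -36905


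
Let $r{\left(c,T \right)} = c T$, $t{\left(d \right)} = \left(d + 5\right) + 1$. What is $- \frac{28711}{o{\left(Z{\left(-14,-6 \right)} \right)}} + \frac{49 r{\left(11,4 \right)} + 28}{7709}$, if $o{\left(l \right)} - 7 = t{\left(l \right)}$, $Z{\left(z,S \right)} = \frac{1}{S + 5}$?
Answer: $- \frac{17023607}{7116} \approx -2392.3$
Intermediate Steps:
$Z{\left(z,S \right)} = \frac{1}{5 + S}$
$t{\left(d \right)} = 6 + d$ ($t{\left(d \right)} = \left(5 + d\right) + 1 = 6 + d$)
$o{\left(l \right)} = 13 + l$ ($o{\left(l \right)} = 7 + \left(6 + l\right) = 13 + l$)
$r{\left(c,T \right)} = T c$
$- \frac{28711}{o{\left(Z{\left(-14,-6 \right)} \right)}} + \frac{49 r{\left(11,4 \right)} + 28}{7709} = - \frac{28711}{13 + \frac{1}{5 - 6}} + \frac{49 \cdot 4 \cdot 11 + 28}{7709} = - \frac{28711}{13 + \frac{1}{-1}} + \left(49 \cdot 44 + 28\right) \frac{1}{7709} = - \frac{28711}{13 - 1} + \left(2156 + 28\right) \frac{1}{7709} = - \frac{28711}{12} + 2184 \cdot \frac{1}{7709} = \left(-28711\right) \frac{1}{12} + \frac{168}{593} = - \frac{28711}{12} + \frac{168}{593} = - \frac{17023607}{7116}$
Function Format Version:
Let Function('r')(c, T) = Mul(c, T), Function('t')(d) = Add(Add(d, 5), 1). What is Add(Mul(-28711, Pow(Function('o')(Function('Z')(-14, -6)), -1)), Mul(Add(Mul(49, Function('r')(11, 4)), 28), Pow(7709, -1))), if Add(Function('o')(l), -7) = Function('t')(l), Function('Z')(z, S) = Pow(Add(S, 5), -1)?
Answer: Rational(-17023607, 7116) ≈ -2392.3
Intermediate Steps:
Function('Z')(z, S) = Pow(Add(5, S), -1)
Function('t')(d) = Add(6, d) (Function('t')(d) = Add(Add(5, d), 1) = Add(6, d))
Function('o')(l) = Add(13, l) (Function('o')(l) = Add(7, Add(6, l)) = Add(13, l))
Function('r')(c, T) = Mul(T, c)
Add(Mul(-28711, Pow(Function('o')(Function('Z')(-14, -6)), -1)), Mul(Add(Mul(49, Function('r')(11, 4)), 28), Pow(7709, -1))) = Add(Mul(-28711, Pow(Add(13, Pow(Add(5, -6), -1)), -1)), Mul(Add(Mul(49, Mul(4, 11)), 28), Pow(7709, -1))) = Add(Mul(-28711, Pow(Add(13, Pow(-1, -1)), -1)), Mul(Add(Mul(49, 44), 28), Rational(1, 7709))) = Add(Mul(-28711, Pow(Add(13, -1), -1)), Mul(Add(2156, 28), Rational(1, 7709))) = Add(Mul(-28711, Pow(12, -1)), Mul(2184, Rational(1, 7709))) = Add(Mul(-28711, Rational(1, 12)), Rational(168, 593)) = Add(Rational(-28711, 12), Rational(168, 593)) = Rational(-17023607, 7116)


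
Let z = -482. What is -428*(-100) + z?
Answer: 42318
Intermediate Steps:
-428*(-100) + z = -428*(-100) - 482 = 42800 - 482 = 42318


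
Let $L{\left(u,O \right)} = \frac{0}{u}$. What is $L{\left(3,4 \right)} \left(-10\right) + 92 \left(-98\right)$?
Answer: $-9016$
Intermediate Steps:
$L{\left(u,O \right)} = 0$
$L{\left(3,4 \right)} \left(-10\right) + 92 \left(-98\right) = 0 \left(-10\right) + 92 \left(-98\right) = 0 - 9016 = -9016$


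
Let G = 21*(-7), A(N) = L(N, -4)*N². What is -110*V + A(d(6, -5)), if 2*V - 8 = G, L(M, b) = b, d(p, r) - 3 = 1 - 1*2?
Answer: 7629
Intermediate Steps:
d(p, r) = 2 (d(p, r) = 3 + (1 - 1*2) = 3 + (1 - 2) = 3 - 1 = 2)
A(N) = -4*N²
G = -147
V = -139/2 (V = 4 + (½)*(-147) = 4 - 147/2 = -139/2 ≈ -69.500)
-110*V + A(d(6, -5)) = -110*(-139/2) - 4*2² = 7645 - 4*4 = 7645 - 16 = 7629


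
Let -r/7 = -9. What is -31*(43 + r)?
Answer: -3286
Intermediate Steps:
r = 63 (r = -7*(-9) = 63)
-31*(43 + r) = -31*(43 + 63) = -31*106 = -3286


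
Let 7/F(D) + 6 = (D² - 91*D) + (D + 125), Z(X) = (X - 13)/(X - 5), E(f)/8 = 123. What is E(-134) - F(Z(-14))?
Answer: 2444815/2482 ≈ 985.02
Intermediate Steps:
E(f) = 984 (E(f) = 8*123 = 984)
Z(X) = (-13 + X)/(-5 + X)
F(D) = 7/(119 + D² - 90*D) (F(D) = 7/(-6 + ((D² - 91*D) + (D + 125))) = 7/(-6 + ((D² - 91*D) + (125 + D))) = 7/(-6 + (125 + D² - 90*D)) = 7/(119 + D² - 90*D))
E(-134) - F(Z(-14)) = 984 - 7/(119 + ((-13 - 14)/(-5 - 14))² - 90*(-13 - 14)/(-5 - 14)) = 984 - 7/(119 + (-27/(-19))² - 90*(-27)/(-19)) = 984 - 7/(119 + (-1/19*(-27))² - (-90)*(-27)/19) = 984 - 7/(119 + (27/19)² - 90*27/19) = 984 - 7/(119 + 729/361 - 2430/19) = 984 - 7/(-2482/361) = 984 - 7*(-361)/2482 = 984 - 1*(-2527/2482) = 984 + 2527/2482 = 2444815/2482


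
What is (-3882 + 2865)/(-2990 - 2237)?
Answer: 1017/5227 ≈ 0.19457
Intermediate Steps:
(-3882 + 2865)/(-2990 - 2237) = -1017/(-5227) = -1017*(-1/5227) = 1017/5227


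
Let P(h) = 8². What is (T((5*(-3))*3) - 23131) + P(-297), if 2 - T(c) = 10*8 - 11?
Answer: -23134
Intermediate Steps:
P(h) = 64
T(c) = -67 (T(c) = 2 - (10*8 - 11) = 2 - (80 - 11) = 2 - 1*69 = 2 - 69 = -67)
(T((5*(-3))*3) - 23131) + P(-297) = (-67 - 23131) + 64 = -23198 + 64 = -23134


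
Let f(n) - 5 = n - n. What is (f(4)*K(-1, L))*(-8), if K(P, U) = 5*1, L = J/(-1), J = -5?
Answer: -200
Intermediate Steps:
f(n) = 5 (f(n) = 5 + (n - n) = 5 + 0 = 5)
L = 5 (L = -5/(-1) = -5*(-1) = 5)
K(P, U) = 5
(f(4)*K(-1, L))*(-8) = (5*5)*(-8) = 25*(-8) = -200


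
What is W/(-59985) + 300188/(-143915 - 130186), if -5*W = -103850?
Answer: -50967430/35359029 ≈ -1.4414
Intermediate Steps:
W = 20770 (W = -1/5*(-103850) = 20770)
W/(-59985) + 300188/(-143915 - 130186) = 20770/(-59985) + 300188/(-143915 - 130186) = 20770*(-1/59985) + 300188/(-274101) = -134/387 + 300188*(-1/274101) = -134/387 - 300188/274101 = -50967430/35359029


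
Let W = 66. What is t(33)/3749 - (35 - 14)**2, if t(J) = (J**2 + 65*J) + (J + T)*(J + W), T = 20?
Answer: -1644828/3749 ≈ -438.74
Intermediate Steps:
t(J) = J**2 + 65*J + (20 + J)*(66 + J) (t(J) = (J**2 + 65*J) + (J + 20)*(J + 66) = (J**2 + 65*J) + (20 + J)*(66 + J) = J**2 + 65*J + (20 + J)*(66 + J))
t(33)/3749 - (35 - 14)**2 = (1320 + 2*33**2 + 151*33)/3749 - (35 - 14)**2 = (1320 + 2*1089 + 4983)*(1/3749) - 1*21**2 = (1320 + 2178 + 4983)*(1/3749) - 1*441 = 8481*(1/3749) - 441 = 8481/3749 - 441 = -1644828/3749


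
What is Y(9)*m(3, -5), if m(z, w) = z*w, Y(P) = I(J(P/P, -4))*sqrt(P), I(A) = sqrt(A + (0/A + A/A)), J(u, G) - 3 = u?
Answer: -45*sqrt(5) ≈ -100.62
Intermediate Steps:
J(u, G) = 3 + u
I(A) = sqrt(1 + A) (I(A) = sqrt(A + (0 + 1)) = sqrt(A + 1) = sqrt(1 + A))
Y(P) = sqrt(5)*sqrt(P) (Y(P) = sqrt(1 + (3 + P/P))*sqrt(P) = sqrt(1 + (3 + 1))*sqrt(P) = sqrt(1 + 4)*sqrt(P) = sqrt(5)*sqrt(P))
m(z, w) = w*z
Y(9)*m(3, -5) = (sqrt(5)*sqrt(9))*(-5*3) = (sqrt(5)*3)*(-15) = (3*sqrt(5))*(-15) = -45*sqrt(5)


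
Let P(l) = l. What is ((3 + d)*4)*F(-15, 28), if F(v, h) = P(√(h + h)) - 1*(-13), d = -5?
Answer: -104 - 16*√14 ≈ -163.87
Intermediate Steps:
F(v, h) = 13 + √2*√h (F(v, h) = √(h + h) - 1*(-13) = √(2*h) + 13 = √2*√h + 13 = 13 + √2*√h)
((3 + d)*4)*F(-15, 28) = ((3 - 5)*4)*(13 + √2*√28) = (-2*4)*(13 + √2*(2*√7)) = -8*(13 + 2*√14) = -104 - 16*√14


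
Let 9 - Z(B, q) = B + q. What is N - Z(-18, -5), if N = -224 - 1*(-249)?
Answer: -7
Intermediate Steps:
N = 25 (N = -224 + 249 = 25)
Z(B, q) = 9 - B - q (Z(B, q) = 9 - (B + q) = 9 + (-B - q) = 9 - B - q)
N - Z(-18, -5) = 25 - (9 - 1*(-18) - 1*(-5)) = 25 - (9 + 18 + 5) = 25 - 1*32 = 25 - 32 = -7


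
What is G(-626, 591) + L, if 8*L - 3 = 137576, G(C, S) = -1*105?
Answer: 136739/8 ≈ 17092.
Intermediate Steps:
G(C, S) = -105
L = 137579/8 (L = 3/8 + (⅛)*137576 = 3/8 + 17197 = 137579/8 ≈ 17197.)
G(-626, 591) + L = -105 + 137579/8 = 136739/8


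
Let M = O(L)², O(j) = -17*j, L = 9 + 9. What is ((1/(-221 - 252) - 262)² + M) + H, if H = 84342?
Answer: 55176741291/223729 ≈ 2.4662e+5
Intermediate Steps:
L = 18
M = 93636 (M = (-17*18)² = (-306)² = 93636)
((1/(-221 - 252) - 262)² + M) + H = ((1/(-221 - 252) - 262)² + 93636) + 84342 = ((1/(-473) - 262)² + 93636) + 84342 = ((-1/473 - 262)² + 93636) + 84342 = ((-123927/473)² + 93636) + 84342 = (15357901329/223729 + 93636) + 84342 = 36306989973/223729 + 84342 = 55176741291/223729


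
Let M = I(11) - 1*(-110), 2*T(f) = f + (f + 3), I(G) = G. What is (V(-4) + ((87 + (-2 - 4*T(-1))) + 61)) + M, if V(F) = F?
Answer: 261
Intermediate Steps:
T(f) = 3/2 + f (T(f) = (f + (f + 3))/2 = (f + (3 + f))/2 = (3 + 2*f)/2 = 3/2 + f)
M = 121 (M = 11 - 1*(-110) = 11 + 110 = 121)
(V(-4) + ((87 + (-2 - 4*T(-1))) + 61)) + M = (-4 + ((87 + (-2 - 4*(3/2 - 1))) + 61)) + 121 = (-4 + ((87 + (-2 - 4*1/2)) + 61)) + 121 = (-4 + ((87 + (-2 - 2)) + 61)) + 121 = (-4 + ((87 - 4) + 61)) + 121 = (-4 + (83 + 61)) + 121 = (-4 + 144) + 121 = 140 + 121 = 261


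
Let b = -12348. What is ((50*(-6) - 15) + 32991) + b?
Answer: 20328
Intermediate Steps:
((50*(-6) - 15) + 32991) + b = ((50*(-6) - 15) + 32991) - 12348 = ((-300 - 15) + 32991) - 12348 = (-315 + 32991) - 12348 = 32676 - 12348 = 20328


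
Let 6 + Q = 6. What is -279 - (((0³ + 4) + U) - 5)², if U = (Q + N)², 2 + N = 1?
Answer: -279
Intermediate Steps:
Q = 0 (Q = -6 + 6 = 0)
N = -1 (N = -2 + 1 = -1)
U = 1 (U = (0 - 1)² = (-1)² = 1)
-279 - (((0³ + 4) + U) - 5)² = -279 - (((0³ + 4) + 1) - 5)² = -279 - (((0 + 4) + 1) - 5)² = -279 - ((4 + 1) - 5)² = -279 - (5 - 5)² = -279 - 1*0² = -279 - 1*0 = -279 + 0 = -279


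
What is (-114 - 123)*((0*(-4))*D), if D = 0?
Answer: 0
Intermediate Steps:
(-114 - 123)*((0*(-4))*D) = (-114 - 123)*((0*(-4))*0) = -0*0 = -237*0 = 0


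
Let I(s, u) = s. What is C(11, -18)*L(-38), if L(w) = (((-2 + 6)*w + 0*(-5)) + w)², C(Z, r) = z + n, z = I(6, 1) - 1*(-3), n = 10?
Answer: 685900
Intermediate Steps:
z = 9 (z = 6 - 1*(-3) = 6 + 3 = 9)
C(Z, r) = 19 (C(Z, r) = 9 + 10 = 19)
L(w) = 25*w² (L(w) = ((4*w + 0) + w)² = (4*w + w)² = (5*w)² = 25*w²)
C(11, -18)*L(-38) = 19*(25*(-38)²) = 19*(25*1444) = 19*36100 = 685900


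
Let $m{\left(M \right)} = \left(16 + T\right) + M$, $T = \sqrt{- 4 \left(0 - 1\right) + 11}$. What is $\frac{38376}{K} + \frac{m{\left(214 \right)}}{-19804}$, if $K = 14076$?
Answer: $\frac{10510567}{3871682} - \frac{\sqrt{15}}{19804} \approx 2.7145$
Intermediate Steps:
$T = \sqrt{15}$ ($T = \sqrt{\left(-4\right) \left(-1\right) + 11} = \sqrt{4 + 11} = \sqrt{15} \approx 3.873$)
$m{\left(M \right)} = 16 + M + \sqrt{15}$ ($m{\left(M \right)} = \left(16 + \sqrt{15}\right) + M = 16 + M + \sqrt{15}$)
$\frac{38376}{K} + \frac{m{\left(214 \right)}}{-19804} = \frac{38376}{14076} + \frac{16 + 214 + \sqrt{15}}{-19804} = 38376 \cdot \frac{1}{14076} + \left(230 + \sqrt{15}\right) \left(- \frac{1}{19804}\right) = \frac{1066}{391} - \left(\frac{115}{9902} + \frac{\sqrt{15}}{19804}\right) = \frac{10510567}{3871682} - \frac{\sqrt{15}}{19804}$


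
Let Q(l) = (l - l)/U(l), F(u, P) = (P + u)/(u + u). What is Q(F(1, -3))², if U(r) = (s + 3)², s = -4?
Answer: 0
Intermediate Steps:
U(r) = 1 (U(r) = (-4 + 3)² = (-1)² = 1)
F(u, P) = (P + u)/(2*u) (F(u, P) = (P + u)/((2*u)) = (P + u)*(1/(2*u)) = (P + u)/(2*u))
Q(l) = 0 (Q(l) = (l - l)/1 = 0*1 = 0)
Q(F(1, -3))² = 0² = 0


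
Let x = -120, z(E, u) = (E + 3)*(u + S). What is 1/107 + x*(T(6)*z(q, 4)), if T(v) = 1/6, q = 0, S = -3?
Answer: -6419/107 ≈ -59.991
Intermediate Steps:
T(v) = 1/6
z(E, u) = (-3 + u)*(3 + E) (z(E, u) = (E + 3)*(u - 3) = (3 + E)*(-3 + u) = (-3 + u)*(3 + E))
1/107 + x*(T(6)*z(q, 4)) = 1/107 - 20*(-9 - 3*0 + 3*4 + 0*4) = 1/107 - 20*(-9 + 0 + 12 + 0) = 1/107 - 20*3 = 1/107 - 120*1/2 = 1/107 - 60 = -6419/107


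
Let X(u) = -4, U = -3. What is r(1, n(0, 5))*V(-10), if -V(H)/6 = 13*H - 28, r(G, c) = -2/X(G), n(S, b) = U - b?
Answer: 474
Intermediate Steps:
n(S, b) = -3 - b
r(G, c) = 1/2 (r(G, c) = -2/(-4) = -2*(-1/4) = 1/2)
V(H) = 168 - 78*H (V(H) = -6*(13*H - 28) = -6*(-28 + 13*H) = 168 - 78*H)
r(1, n(0, 5))*V(-10) = (168 - 78*(-10))/2 = (168 + 780)/2 = (1/2)*948 = 474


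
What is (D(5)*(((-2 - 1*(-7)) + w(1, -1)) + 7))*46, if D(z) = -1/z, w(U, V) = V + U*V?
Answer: -92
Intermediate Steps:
(D(5)*(((-2 - 1*(-7)) + w(1, -1)) + 7))*46 = ((-1/5)*(((-2 - 1*(-7)) - (1 + 1)) + 7))*46 = ((-1*⅕)*(((-2 + 7) - 1*2) + 7))*46 = -((5 - 2) + 7)/5*46 = -(3 + 7)/5*46 = -⅕*10*46 = -2*46 = -92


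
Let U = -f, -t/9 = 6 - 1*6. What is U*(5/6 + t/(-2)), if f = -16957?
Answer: 84785/6 ≈ 14131.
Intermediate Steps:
t = 0 (t = -9*(6 - 1*6) = -9*(6 - 6) = -9*0 = 0)
U = 16957 (U = -1*(-16957) = 16957)
U*(5/6 + t/(-2)) = 16957*(5/6 + 0/(-2)) = 16957*(5*(⅙) + 0*(-½)) = 16957*(⅚ + 0) = 16957*(⅚) = 84785/6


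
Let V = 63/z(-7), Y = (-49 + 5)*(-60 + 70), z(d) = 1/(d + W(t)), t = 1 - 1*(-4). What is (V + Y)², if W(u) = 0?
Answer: 776161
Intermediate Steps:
t = 5 (t = 1 + 4 = 5)
z(d) = 1/d (z(d) = 1/(d + 0) = 1/d)
Y = -440 (Y = -44*10 = -440)
V = -441 (V = 63/(1/(-7)) = 63/(-⅐) = 63*(-7) = -441)
(V + Y)² = (-441 - 440)² = (-881)² = 776161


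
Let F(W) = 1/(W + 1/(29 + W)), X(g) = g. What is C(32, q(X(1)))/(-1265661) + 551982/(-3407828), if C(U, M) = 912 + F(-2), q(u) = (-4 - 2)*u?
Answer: -6198599923043/38099535783054 ≈ -0.16269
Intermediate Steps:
q(u) = -6*u
C(U, M) = 48309/53 (C(U, M) = 912 + (29 - 2)/(1 + (-2)² + 29*(-2)) = 912 + 27/(1 + 4 - 58) = 912 + 27/(-53) = 912 - 1/53*27 = 912 - 27/53 = 48309/53)
C(32, q(X(1)))/(-1265661) + 551982/(-3407828) = (48309/53)/(-1265661) + 551982/(-3407828) = (48309/53)*(-1/1265661) + 551982*(-1/3407828) = -16103/22360011 - 275991/1703914 = -6198599923043/38099535783054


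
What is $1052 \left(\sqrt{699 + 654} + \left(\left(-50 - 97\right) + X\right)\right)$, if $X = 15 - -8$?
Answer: $-130448 + 1052 \sqrt{1353} \approx -91752.0$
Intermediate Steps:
$X = 23$ ($X = 15 + 8 = 23$)
$1052 \left(\sqrt{699 + 654} + \left(\left(-50 - 97\right) + X\right)\right) = 1052 \left(\sqrt{699 + 654} + \left(\left(-50 - 97\right) + 23\right)\right) = 1052 \left(\sqrt{1353} + \left(-147 + 23\right)\right) = 1052 \left(\sqrt{1353} - 124\right) = 1052 \left(-124 + \sqrt{1353}\right) = -130448 + 1052 \sqrt{1353}$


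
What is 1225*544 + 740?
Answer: 667140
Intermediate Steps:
1225*544 + 740 = 666400 + 740 = 667140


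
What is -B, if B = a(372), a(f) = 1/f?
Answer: -1/372 ≈ -0.0026882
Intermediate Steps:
B = 1/372 ≈ 0.0026882
-B = -1*1/372 = -1/372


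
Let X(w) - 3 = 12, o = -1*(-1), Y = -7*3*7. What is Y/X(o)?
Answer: -49/5 ≈ -9.8000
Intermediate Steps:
Y = -147 (Y = -21*7 = -147)
o = 1
X(w) = 15 (X(w) = 3 + 12 = 15)
Y/X(o) = -147/15 = -147*1/15 = -49/5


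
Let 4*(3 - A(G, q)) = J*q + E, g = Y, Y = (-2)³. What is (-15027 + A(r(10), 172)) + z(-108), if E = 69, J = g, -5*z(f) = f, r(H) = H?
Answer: -293513/20 ≈ -14676.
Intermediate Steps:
Y = -8
z(f) = -f/5
g = -8
J = -8
A(G, q) = -57/4 + 2*q (A(G, q) = 3 - (-8*q + 69)/4 = 3 - (69 - 8*q)/4 = 3 + (-69/4 + 2*q) = -57/4 + 2*q)
(-15027 + A(r(10), 172)) + z(-108) = (-15027 + (-57/4 + 2*172)) - ⅕*(-108) = (-15027 + (-57/4 + 344)) + 108/5 = (-15027 + 1319/4) + 108/5 = -58789/4 + 108/5 = -293513/20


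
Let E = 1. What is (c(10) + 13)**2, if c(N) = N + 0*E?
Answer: 529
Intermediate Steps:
c(N) = N (c(N) = N + 0*1 = N + 0 = N)
(c(10) + 13)**2 = (10 + 13)**2 = 23**2 = 529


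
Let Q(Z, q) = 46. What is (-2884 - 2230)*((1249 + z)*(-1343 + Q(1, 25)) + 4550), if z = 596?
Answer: 12214354310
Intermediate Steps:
(-2884 - 2230)*((1249 + z)*(-1343 + Q(1, 25)) + 4550) = (-2884 - 2230)*((1249 + 596)*(-1343 + 46) + 4550) = -5114*(1845*(-1297) + 4550) = -5114*(-2392965 + 4550) = -5114*(-2388415) = 12214354310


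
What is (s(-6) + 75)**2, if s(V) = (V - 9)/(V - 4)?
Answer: 23409/4 ≈ 5852.3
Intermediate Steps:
s(V) = (-9 + V)/(-4 + V)
(s(-6) + 75)**2 = ((-9 - 6)/(-4 - 6) + 75)**2 = (-15/(-10) + 75)**2 = (-1/10*(-15) + 75)**2 = (3/2 + 75)**2 = (153/2)**2 = 23409/4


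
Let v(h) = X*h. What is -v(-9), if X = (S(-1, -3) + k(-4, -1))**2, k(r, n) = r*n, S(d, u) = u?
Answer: 9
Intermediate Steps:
k(r, n) = n*r
X = 1 (X = (-3 - 1*(-4))**2 = (-3 + 4)**2 = 1**2 = 1)
v(h) = h (v(h) = 1*h = h)
-v(-9) = -1*(-9) = 9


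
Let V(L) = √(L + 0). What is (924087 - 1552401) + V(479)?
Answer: -628314 + √479 ≈ -6.2829e+5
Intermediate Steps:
V(L) = √L
(924087 - 1552401) + V(479) = (924087 - 1552401) + √479 = -628314 + √479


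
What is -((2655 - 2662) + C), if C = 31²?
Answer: -954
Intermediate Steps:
C = 961
-((2655 - 2662) + C) = -((2655 - 2662) + 961) = -(-7 + 961) = -1*954 = -954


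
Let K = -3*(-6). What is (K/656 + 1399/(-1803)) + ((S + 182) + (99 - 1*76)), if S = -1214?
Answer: -597149101/591384 ≈ -1009.7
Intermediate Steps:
K = 18
(K/656 + 1399/(-1803)) + ((S + 182) + (99 - 1*76)) = (18/656 + 1399/(-1803)) + ((-1214 + 182) + (99 - 1*76)) = (18*(1/656) + 1399*(-1/1803)) + (-1032 + (99 - 76)) = (9/328 - 1399/1803) + (-1032 + 23) = -442645/591384 - 1009 = -597149101/591384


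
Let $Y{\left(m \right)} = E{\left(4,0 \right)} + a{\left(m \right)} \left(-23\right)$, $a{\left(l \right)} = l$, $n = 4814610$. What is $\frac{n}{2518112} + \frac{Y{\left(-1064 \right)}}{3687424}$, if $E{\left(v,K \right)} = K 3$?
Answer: $\frac{69590358209}{36270885248} \approx 1.9186$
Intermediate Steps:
$E{\left(v,K \right)} = 3 K$
$Y{\left(m \right)} = - 23 m$ ($Y{\left(m \right)} = 3 \cdot 0 + m \left(-23\right) = 0 - 23 m = - 23 m$)
$\frac{n}{2518112} + \frac{Y{\left(-1064 \right)}}{3687424} = \frac{4814610}{2518112} + \frac{\left(-23\right) \left(-1064\right)}{3687424} = 4814610 \cdot \frac{1}{2518112} + 24472 \cdot \frac{1}{3687424} = \frac{2407305}{1259056} + \frac{3059}{460928} = \frac{69590358209}{36270885248}$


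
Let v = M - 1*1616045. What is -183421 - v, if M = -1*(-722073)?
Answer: 710551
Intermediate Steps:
M = 722073
v = -893972 (v = 722073 - 1*1616045 = 722073 - 1616045 = -893972)
-183421 - v = -183421 - 1*(-893972) = -183421 + 893972 = 710551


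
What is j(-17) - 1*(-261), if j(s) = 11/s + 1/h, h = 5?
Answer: 22147/85 ≈ 260.55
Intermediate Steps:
j(s) = ⅕ + 11/s (j(s) = 11/s + 1/5 = 11/s + 1*(⅕) = 11/s + ⅕ = ⅕ + 11/s)
j(-17) - 1*(-261) = (⅕)*(55 - 17)/(-17) - 1*(-261) = (⅕)*(-1/17)*38 + 261 = -38/85 + 261 = 22147/85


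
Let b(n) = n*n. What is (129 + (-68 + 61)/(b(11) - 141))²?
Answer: 6692569/400 ≈ 16731.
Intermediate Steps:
b(n) = n²
(129 + (-68 + 61)/(b(11) - 141))² = (129 + (-68 + 61)/(11² - 141))² = (129 - 7/(121 - 141))² = (129 - 7/(-20))² = (129 - 7*(-1/20))² = (129 + 7/20)² = (2587/20)² = 6692569/400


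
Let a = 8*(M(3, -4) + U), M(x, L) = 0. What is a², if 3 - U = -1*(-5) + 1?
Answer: 576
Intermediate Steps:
U = -3 (U = 3 - (-1*(-5) + 1) = 3 - (5 + 1) = 3 - 1*6 = 3 - 6 = -3)
a = -24 (a = 8*(0 - 3) = 8*(-3) = -24)
a² = (-24)² = 576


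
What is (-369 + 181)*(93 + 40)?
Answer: -25004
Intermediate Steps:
(-369 + 181)*(93 + 40) = -188*133 = -25004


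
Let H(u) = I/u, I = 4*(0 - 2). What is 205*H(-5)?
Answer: 328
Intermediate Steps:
I = -8 (I = 4*(-2) = -8)
H(u) = -8/u
205*H(-5) = 205*(-8/(-5)) = 205*(-8*(-⅕)) = 205*(8/5) = 328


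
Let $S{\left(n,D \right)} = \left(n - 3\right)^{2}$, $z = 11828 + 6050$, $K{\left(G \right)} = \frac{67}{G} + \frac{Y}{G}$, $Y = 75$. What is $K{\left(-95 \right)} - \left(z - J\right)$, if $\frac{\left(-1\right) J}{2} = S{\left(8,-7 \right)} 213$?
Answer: $- \frac{2710302}{95} \approx -28530.0$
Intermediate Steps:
$K{\left(G \right)} = \frac{142}{G}$ ($K{\left(G \right)} = \frac{67}{G} + \frac{75}{G} = \frac{142}{G}$)
$z = 17878$
$S{\left(n,D \right)} = \left(-3 + n\right)^{2}$ ($S{\left(n,D \right)} = \left(n - 3\right)^{2} = \left(-3 + n\right)^{2}$)
$J = -10650$ ($J = - 2 \left(-3 + 8\right)^{2} \cdot 213 = - 2 \cdot 5^{2} \cdot 213 = - 2 \cdot 25 \cdot 213 = \left(-2\right) 5325 = -10650$)
$K{\left(-95 \right)} - \left(z - J\right) = \frac{142}{-95} - \left(17878 - -10650\right) = 142 \left(- \frac{1}{95}\right) - \left(17878 + 10650\right) = - \frac{142}{95} - 28528 = - \frac{2710302}{95}$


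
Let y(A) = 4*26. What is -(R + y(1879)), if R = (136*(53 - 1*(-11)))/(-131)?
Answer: -4920/131 ≈ -37.557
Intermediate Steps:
y(A) = 104
R = -8704/131 (R = (136*(53 + 11))*(-1/131) = (136*64)*(-1/131) = 8704*(-1/131) = -8704/131 ≈ -66.443)
-(R + y(1879)) = -(-8704/131 + 104) = -1*4920/131 = -4920/131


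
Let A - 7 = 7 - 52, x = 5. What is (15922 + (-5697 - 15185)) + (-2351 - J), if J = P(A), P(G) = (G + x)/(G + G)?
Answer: -555669/76 ≈ -7311.4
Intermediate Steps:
A = -38 (A = 7 + (7 - 52) = 7 - 45 = -38)
P(G) = (5 + G)/(2*G) (P(G) = (G + 5)/(G + G) = (5 + G)/((2*G)) = (5 + G)*(1/(2*G)) = (5 + G)/(2*G))
J = 33/76 (J = (½)*(5 - 38)/(-38) = (½)*(-1/38)*(-33) = 33/76 ≈ 0.43421)
(15922 + (-5697 - 15185)) + (-2351 - J) = (15922 + (-5697 - 15185)) + (-2351 - 1*33/76) = (15922 - 20882) + (-2351 - 33/76) = -4960 - 178709/76 = -555669/76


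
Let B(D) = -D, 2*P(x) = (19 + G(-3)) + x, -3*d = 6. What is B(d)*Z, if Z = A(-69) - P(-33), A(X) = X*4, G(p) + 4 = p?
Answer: -531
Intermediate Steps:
d = -2 (d = -1/3*6 = -2)
G(p) = -4 + p
A(X) = 4*X
P(x) = 6 + x/2 (P(x) = ((19 + (-4 - 3)) + x)/2 = ((19 - 7) + x)/2 = (12 + x)/2 = 6 + x/2)
Z = -531/2 (Z = 4*(-69) - (6 + (1/2)*(-33)) = -276 - (6 - 33/2) = -276 - 1*(-21/2) = -276 + 21/2 = -531/2 ≈ -265.50)
B(d)*Z = -1*(-2)*(-531/2) = 2*(-531/2) = -531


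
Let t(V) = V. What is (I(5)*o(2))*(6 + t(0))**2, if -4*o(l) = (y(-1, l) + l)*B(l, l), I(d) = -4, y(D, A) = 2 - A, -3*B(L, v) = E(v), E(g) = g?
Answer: -48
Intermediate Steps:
B(L, v) = -v/3
o(l) = l/6 (o(l) = -((2 - l) + l)*(-l/3)/4 = -(-l/3)/2 = -(-1)*l/6 = l/6)
(I(5)*o(2))*(6 + t(0))**2 = (-2*2/3)*(6 + 0)**2 = -4*1/3*6**2 = -4/3*36 = -48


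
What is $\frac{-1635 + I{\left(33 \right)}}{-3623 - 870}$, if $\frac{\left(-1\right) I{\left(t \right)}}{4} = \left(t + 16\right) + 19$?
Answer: $\frac{1907}{4493} \approx 0.42444$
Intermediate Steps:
$I{\left(t \right)} = -140 - 4 t$ ($I{\left(t \right)} = - 4 \left(\left(t + 16\right) + 19\right) = - 4 \left(\left(16 + t\right) + 19\right) = - 4 \left(35 + t\right) = -140 - 4 t$)
$\frac{-1635 + I{\left(33 \right)}}{-3623 - 870} = \frac{-1635 - 272}{-3623 - 870} = \frac{-1635 - 272}{-4493} = \left(-1635 - 272\right) \left(- \frac{1}{4493}\right) = \left(-1907\right) \left(- \frac{1}{4493}\right) = \frac{1907}{4493}$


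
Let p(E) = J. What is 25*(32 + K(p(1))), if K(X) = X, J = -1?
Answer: 775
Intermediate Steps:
p(E) = -1
25*(32 + K(p(1))) = 25*(32 - 1) = 25*31 = 775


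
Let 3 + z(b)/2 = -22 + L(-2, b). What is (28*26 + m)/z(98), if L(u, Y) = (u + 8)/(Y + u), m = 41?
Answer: -6152/399 ≈ -15.419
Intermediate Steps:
L(u, Y) = (8 + u)/(Y + u)
z(b) = -50 + 12/(-2 + b) (z(b) = -6 + 2*(-22 + (8 - 2)/(b - 2)) = -6 + 2*(-22 + 6/(-2 + b)) = -6 + (-44 + 12/(-2 + b)) = -50 + 12/(-2 + b))
(28*26 + m)/z(98) = (28*26 + 41)/((2*(56 - 25*98)/(-2 + 98))) = (728 + 41)/((2*(56 - 2450)/96)) = 769/((2*(1/96)*(-2394))) = 769/(-399/8) = 769*(-8/399) = -6152/399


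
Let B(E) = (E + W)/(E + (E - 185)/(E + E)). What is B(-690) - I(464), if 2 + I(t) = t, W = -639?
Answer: -87535626/190265 ≈ -460.07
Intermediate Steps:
I(t) = -2 + t
B(E) = (-639 + E)/(E + (-185 + E)/(2*E)) (B(E) = (E - 639)/(E + (E - 185)/(E + E)) = (-639 + E)/(E + (-185 + E)/((2*E))) = (-639 + E)/(E + (-185 + E)*(1/(2*E))) = (-639 + E)/(E + (-185 + E)/(2*E)))
B(-690) - I(464) = 2*(-690)*(-639 - 690)/(-185 - 690 + 2*(-690)²) - (-2 + 464) = 2*(-690)*(-1329)/(-185 - 690 + 2*476100) - 1*462 = 2*(-690)*(-1329)/(-185 - 690 + 952200) - 462 = 2*(-690)*(-1329)/951325 - 462 = 2*(-690)*(1/951325)*(-1329) - 462 = 366804/190265 - 462 = -87535626/190265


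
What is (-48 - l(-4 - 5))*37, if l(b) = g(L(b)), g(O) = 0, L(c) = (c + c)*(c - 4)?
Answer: -1776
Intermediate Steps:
L(c) = 2*c*(-4 + c) (L(c) = (2*c)*(-4 + c) = 2*c*(-4 + c))
l(b) = 0
(-48 - l(-4 - 5))*37 = (-48 - 1*0)*37 = (-48 + 0)*37 = -48*37 = -1776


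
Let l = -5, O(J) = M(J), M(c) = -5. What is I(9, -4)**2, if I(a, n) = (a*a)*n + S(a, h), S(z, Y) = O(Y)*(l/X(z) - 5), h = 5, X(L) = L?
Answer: 7107556/81 ≈ 87748.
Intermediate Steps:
O(J) = -5
S(z, Y) = 25 + 25/z (S(z, Y) = -5*(-5/z - 5) = -5*(-5 - 5/z) = 25 + 25/z)
I(a, n) = 25 + 25/a + n*a**2 (I(a, n) = (a*a)*n + (25 + 25/a) = a**2*n + (25 + 25/a) = n*a**2 + (25 + 25/a) = 25 + 25/a + n*a**2)
I(9, -4)**2 = (25 + 25/9 - 4*9**2)**2 = (25 + 25*(1/9) - 4*81)**2 = (25 + 25/9 - 324)**2 = (-2666/9)**2 = 7107556/81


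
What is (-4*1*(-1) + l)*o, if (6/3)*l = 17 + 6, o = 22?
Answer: 341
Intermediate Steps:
l = 23/2 (l = (17 + 6)/2 = (½)*23 = 23/2 ≈ 11.500)
(-4*1*(-1) + l)*o = (-4*1*(-1) + 23/2)*22 = (-4*(-1) + 23/2)*22 = (4 + 23/2)*22 = (31/2)*22 = 341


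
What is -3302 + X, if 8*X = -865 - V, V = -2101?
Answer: -6295/2 ≈ -3147.5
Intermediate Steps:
X = 309/2 (X = (-865 - 1*(-2101))/8 = (-865 + 2101)/8 = (⅛)*1236 = 309/2 ≈ 154.50)
-3302 + X = -3302 + 309/2 = -6295/2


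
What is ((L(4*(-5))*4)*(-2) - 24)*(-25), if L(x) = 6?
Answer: 1800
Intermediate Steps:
((L(4*(-5))*4)*(-2) - 24)*(-25) = ((6*4)*(-2) - 24)*(-25) = (24*(-2) - 24)*(-25) = (-48 - 24)*(-25) = -72*(-25) = 1800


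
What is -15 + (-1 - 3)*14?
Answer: -71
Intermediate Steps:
-15 + (-1 - 3)*14 = -15 - 4*14 = -15 - 56 = -71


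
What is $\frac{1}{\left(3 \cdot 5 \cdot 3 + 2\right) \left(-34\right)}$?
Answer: $- \frac{1}{1598} \approx -0.00062578$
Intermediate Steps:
$\frac{1}{\left(3 \cdot 5 \cdot 3 + 2\right) \left(-34\right)} = \frac{1}{\left(15 \cdot 3 + 2\right) \left(-34\right)} = \frac{1}{\left(45 + 2\right) \left(-34\right)} = \frac{1}{47 \left(-34\right)} = \frac{1}{-1598} = - \frac{1}{1598}$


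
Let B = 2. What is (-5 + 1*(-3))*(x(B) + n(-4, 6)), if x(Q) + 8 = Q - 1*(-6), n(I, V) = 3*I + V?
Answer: 48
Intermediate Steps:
n(I, V) = V + 3*I
x(Q) = -2 + Q (x(Q) = -8 + (Q - 1*(-6)) = -8 + (Q + 6) = -8 + (6 + Q) = -2 + Q)
(-5 + 1*(-3))*(x(B) + n(-4, 6)) = (-5 + 1*(-3))*((-2 + 2) + (6 + 3*(-4))) = (-5 - 3)*(0 + (6 - 12)) = -8*(0 - 6) = -8*(-6) = 48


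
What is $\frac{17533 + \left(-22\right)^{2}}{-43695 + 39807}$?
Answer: $- \frac{18017}{3888} \approx -4.634$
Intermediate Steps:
$\frac{17533 + \left(-22\right)^{2}}{-43695 + 39807} = \frac{17533 + 484}{-3888} = 18017 \left(- \frac{1}{3888}\right) = - \frac{18017}{3888}$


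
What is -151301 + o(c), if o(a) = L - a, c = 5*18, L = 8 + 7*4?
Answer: -151355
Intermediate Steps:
L = 36 (L = 8 + 28 = 36)
c = 90
o(a) = 36 - a
-151301 + o(c) = -151301 + (36 - 1*90) = -151301 + (36 - 90) = -151301 - 54 = -151355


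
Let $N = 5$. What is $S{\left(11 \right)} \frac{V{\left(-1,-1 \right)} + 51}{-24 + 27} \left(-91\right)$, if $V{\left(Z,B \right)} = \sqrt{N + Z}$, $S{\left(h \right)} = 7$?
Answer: $- \frac{33761}{3} \approx -11254.0$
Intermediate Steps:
$V{\left(Z,B \right)} = \sqrt{5 + Z}$
$S{\left(11 \right)} \frac{V{\left(-1,-1 \right)} + 51}{-24 + 27} \left(-91\right) = 7 \frac{\sqrt{5 - 1} + 51}{-24 + 27} \left(-91\right) = 7 \frac{\sqrt{4} + 51}{3} \left(-91\right) = 7 \left(2 + 51\right) \frac{1}{3} \left(-91\right) = 7 \cdot 53 \cdot \frac{1}{3} \left(-91\right) = 7 \cdot \frac{53}{3} \left(-91\right) = \frac{371}{3} \left(-91\right) = - \frac{33761}{3}$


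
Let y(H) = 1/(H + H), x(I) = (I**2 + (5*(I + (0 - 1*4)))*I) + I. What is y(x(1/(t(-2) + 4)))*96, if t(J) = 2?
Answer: -16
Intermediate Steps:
x(I) = I + I**2 + I*(-20 + 5*I) (x(I) = (I**2 + (5*(I + (0 - 4)))*I) + I = (I**2 + (5*(I - 4))*I) + I = (I**2 + (5*(-4 + I))*I) + I = (I**2 + (-20 + 5*I)*I) + I = (I**2 + I*(-20 + 5*I)) + I = I + I**2 + I*(-20 + 5*I))
y(H) = 1/(2*H)
y(x(1/(t(-2) + 4)))*96 = (1/(2*(((-19 + 6/(2 + 4))/(2 + 4)))))*96 = (1/(2*(((-19 + 6/6)/6))))*96 = (1/(2*(((-19 + 6*(1/6))/6))))*96 = (1/(2*(((-19 + 1)/6))))*96 = (1/(2*(((1/6)*(-18)))))*96 = ((1/2)/(-3))*96 = ((1/2)*(-1/3))*96 = -1/6*96 = -16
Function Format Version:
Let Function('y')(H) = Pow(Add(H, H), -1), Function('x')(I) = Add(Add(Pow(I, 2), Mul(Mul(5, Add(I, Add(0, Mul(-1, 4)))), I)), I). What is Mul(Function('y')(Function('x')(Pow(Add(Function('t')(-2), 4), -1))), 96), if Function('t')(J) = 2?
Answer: -16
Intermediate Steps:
Function('x')(I) = Add(I, Pow(I, 2), Mul(I, Add(-20, Mul(5, I)))) (Function('x')(I) = Add(Add(Pow(I, 2), Mul(Mul(5, Add(I, Add(0, -4))), I)), I) = Add(Add(Pow(I, 2), Mul(Mul(5, Add(I, -4)), I)), I) = Add(Add(Pow(I, 2), Mul(Mul(5, Add(-4, I)), I)), I) = Add(Add(Pow(I, 2), Mul(Add(-20, Mul(5, I)), I)), I) = Add(Add(Pow(I, 2), Mul(I, Add(-20, Mul(5, I)))), I) = Add(I, Pow(I, 2), Mul(I, Add(-20, Mul(5, I)))))
Function('y')(H) = Mul(Rational(1, 2), Pow(H, -1)) (Function('y')(H) = Pow(Mul(2, H), -1) = Mul(Rational(1, 2), Pow(H, -1)))
Mul(Function('y')(Function('x')(Pow(Add(Function('t')(-2), 4), -1))), 96) = Mul(Mul(Rational(1, 2), Pow(Mul(Pow(Add(2, 4), -1), Add(-19, Mul(6, Pow(Add(2, 4), -1)))), -1)), 96) = Mul(Mul(Rational(1, 2), Pow(Mul(Pow(6, -1), Add(-19, Mul(6, Pow(6, -1)))), -1)), 96) = Mul(Mul(Rational(1, 2), Pow(Mul(Rational(1, 6), Add(-19, Mul(6, Rational(1, 6)))), -1)), 96) = Mul(Mul(Rational(1, 2), Pow(Mul(Rational(1, 6), Add(-19, 1)), -1)), 96) = Mul(Mul(Rational(1, 2), Pow(Mul(Rational(1, 6), -18), -1)), 96) = Mul(Mul(Rational(1, 2), Pow(-3, -1)), 96) = Mul(Mul(Rational(1, 2), Rational(-1, 3)), 96) = Mul(Rational(-1, 6), 96) = -16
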